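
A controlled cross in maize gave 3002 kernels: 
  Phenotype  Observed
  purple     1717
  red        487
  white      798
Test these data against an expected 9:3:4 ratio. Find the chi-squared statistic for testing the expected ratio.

The 9:3:4 ratio has 16 parts, so with N = 3002 the expected counts are:
  purple: 3002 × 9/16 = 1688.625
  red: 3002 × 3/16 = 562.875
  white: 3002 × 4/16 = 750.5
χ² = Σ (O − E)² / E
  purple: (1717 − 1688.625)² / 1688.625 = 0.4768
  red: (487 − 562.875)² / 562.875 = 10.2279
  white: (798 − 750.5)² / 750.5 = 3.0063
χ² = 0.4768 + 10.2279 + 3.0063 = 13.711

13.711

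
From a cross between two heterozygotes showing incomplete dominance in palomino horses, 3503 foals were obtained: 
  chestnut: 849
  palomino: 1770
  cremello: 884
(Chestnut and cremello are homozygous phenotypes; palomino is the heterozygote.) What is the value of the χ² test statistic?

With incomplete dominance, a heterozygote × heterozygote cross gives a 1:2:1 phenotypic ratio.
Under the 1:2:1 hypothesis (Σ ratio = 4, N = 3503):
  chestnut: 3503 × 1/4 = 875.75
  palomino: 3503 × 2/4 = 1751.5
  cremello: 3503 × 1/4 = 875.75
χ² = Σ (O − E)² / E
  chestnut: (849 − 875.75)² / 875.75 = 0.8171
  palomino: (1770 − 1751.5)² / 1751.5 = 0.1954
  cremello: (884 − 875.75)² / 875.75 = 0.0777
χ² = 0.8171 + 0.1954 + 0.0777 = 1.0902 ≈ 1.090

1.090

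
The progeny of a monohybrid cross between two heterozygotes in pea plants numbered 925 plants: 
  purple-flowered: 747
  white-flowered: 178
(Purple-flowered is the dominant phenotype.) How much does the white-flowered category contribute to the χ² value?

For a monohybrid cross between heterozygotes with complete dominance, the expected phenotypic ratio is 3:1.
Total ratio parts = 4. Expected numbers out of 925:
  purple-flowered: 925 × 3/4 = 693.75
  white-flowered: 925 × 1/4 = 231.25
Contribution of white-flowered: (178 − 231.25)² / 231.25 = 12.2619

12.262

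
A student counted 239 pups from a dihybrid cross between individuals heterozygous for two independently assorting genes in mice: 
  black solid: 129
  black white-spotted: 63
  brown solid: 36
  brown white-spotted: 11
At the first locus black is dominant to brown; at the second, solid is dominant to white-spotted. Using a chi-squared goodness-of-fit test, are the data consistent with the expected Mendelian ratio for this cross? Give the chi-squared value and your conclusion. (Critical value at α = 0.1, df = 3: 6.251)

A dihybrid F₂ with independent assortment and complete dominance at both loci gives a 9:3:3:1 phenotypic ratio.
Under the 9:3:3:1 hypothesis (Σ ratio = 16, N = 239):
  black solid: 239 × 9/16 = 134.4375
  black white-spotted: 239 × 3/16 = 44.8125
  brown solid: 239 × 3/16 = 44.8125
  brown white-spotted: 239 × 1/16 = 14.9375
χ² = Σ (O − E)² / E
  black solid: (129 − 134.4375)² / 134.4375 = 0.2199
  black white-spotted: (63 − 44.8125)² / 44.8125 = 7.3815
  brown solid: (36 − 44.8125)² / 44.8125 = 1.7330
  brown white-spotted: (11 − 14.9375)² / 14.9375 = 1.0379
χ² = 0.2199 + 7.3815 + 1.7330 + 1.0379 = 10.3723 ≈ 10.372
Degrees of freedom = 4 − 1 = 3; critical value at α = 0.1 is 6.251.
Since 10.372 > 6.251, we reject the null hypothesis — the data do not fit the 9:3:3:1 ratio.

10.372; not consistent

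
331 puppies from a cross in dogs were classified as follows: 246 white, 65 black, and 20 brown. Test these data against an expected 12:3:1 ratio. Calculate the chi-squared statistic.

0.182

The 12:3:1 ratio has 16 parts, so with N = 331 the expected counts are:
  white: 331 × 12/16 = 248.25
  black: 331 × 3/16 = 62.0625
  brown: 331 × 1/16 = 20.6875
χ² = Σ (O − E)² / E
  white: (246 − 248.25)² / 248.25 = 0.0204
  black: (65 − 62.0625)² / 62.0625 = 0.1390
  brown: (20 − 20.6875)² / 20.6875 = 0.0228
χ² = 0.0204 + 0.1390 + 0.0228 = 0.1822 ≈ 0.182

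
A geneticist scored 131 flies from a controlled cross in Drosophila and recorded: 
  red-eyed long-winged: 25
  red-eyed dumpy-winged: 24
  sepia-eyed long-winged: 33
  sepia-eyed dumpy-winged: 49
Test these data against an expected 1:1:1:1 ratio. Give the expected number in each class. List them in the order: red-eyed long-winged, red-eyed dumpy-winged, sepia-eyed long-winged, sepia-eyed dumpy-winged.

32.75, 32.75, 32.75, 32.75

Expected counts for N = 131 under a 1:1:1:1 ratio (total parts = 4):
  red-eyed long-winged: 131 × 1/4 = 32.75
  red-eyed dumpy-winged: 131 × 1/4 = 32.75
  sepia-eyed long-winged: 131 × 1/4 = 32.75
  sepia-eyed dumpy-winged: 131 × 1/4 = 32.75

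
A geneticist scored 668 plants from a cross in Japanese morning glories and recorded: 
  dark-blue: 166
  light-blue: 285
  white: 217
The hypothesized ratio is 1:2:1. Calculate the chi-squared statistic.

22.165

Expected counts for N = 668 under a 1:2:1 ratio (total parts = 4):
  dark-blue: 668 × 1/4 = 167
  light-blue: 668 × 2/4 = 334
  white: 668 × 1/4 = 167
χ² = Σ (O − E)² / E
  dark-blue: (166 − 167)² / 167 = 0.0060
  light-blue: (285 − 334)² / 334 = 7.1886
  white: (217 − 167)² / 167 = 14.9701
χ² = 0.0060 + 7.1886 + 14.9701 = 22.1647 ≈ 22.165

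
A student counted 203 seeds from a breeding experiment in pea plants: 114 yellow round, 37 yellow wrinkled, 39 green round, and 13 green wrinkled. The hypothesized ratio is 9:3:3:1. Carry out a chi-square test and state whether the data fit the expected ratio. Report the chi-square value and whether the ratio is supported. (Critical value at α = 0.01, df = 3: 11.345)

0.061; consistent

Total ratio parts = 16. Expected numbers out of 203:
  yellow round: 203 × 9/16 = 114.1875
  yellow wrinkled: 203 × 3/16 = 38.0625
  green round: 203 × 3/16 = 38.0625
  green wrinkled: 203 × 1/16 = 12.6875
χ² = Σ (O − E)² / E
  yellow round: (114 − 114.1875)² / 114.1875 = 0.0003
  yellow wrinkled: (37 − 38.0625)² / 38.0625 = 0.0297
  green round: (39 − 38.0625)² / 38.0625 = 0.0231
  green wrinkled: (13 − 12.6875)² / 12.6875 = 0.0077
χ² = 0.0003 + 0.0297 + 0.0231 + 0.0077 = 0.0608 ≈ 0.061
Degrees of freedom = 4 − 1 = 3; critical value at α = 0.01 is 11.345.
Since 0.061 < 11.345, we fail to reject the null hypothesis — the data are consistent with the 9:3:3:1 ratio.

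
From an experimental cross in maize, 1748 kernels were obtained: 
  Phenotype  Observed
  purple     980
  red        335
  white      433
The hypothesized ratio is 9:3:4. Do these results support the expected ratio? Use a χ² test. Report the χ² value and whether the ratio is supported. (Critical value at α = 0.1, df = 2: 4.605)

0.208; consistent

Total ratio parts = 16. Expected numbers out of 1748:
  purple: 1748 × 9/16 = 983.25
  red: 1748 × 3/16 = 327.75
  white: 1748 × 4/16 = 437
χ² = Σ (O − E)² / E
  purple: (980 − 983.25)² / 983.25 = 0.0107
  red: (335 − 327.75)² / 327.75 = 0.1604
  white: (433 − 437)² / 437 = 0.0366
χ² = 0.0107 + 0.1604 + 0.0366 = 0.2077 ≈ 0.208
Degrees of freedom = 3 − 1 = 2; critical value at α = 0.1 is 4.605.
Since 0.208 < 4.605, we fail to reject the null hypothesis — the data are consistent with the 9:3:4 ratio.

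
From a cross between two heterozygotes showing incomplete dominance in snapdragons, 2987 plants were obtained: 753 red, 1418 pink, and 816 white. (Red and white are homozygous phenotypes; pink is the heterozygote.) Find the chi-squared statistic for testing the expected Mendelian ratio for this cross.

10.291

With incomplete dominance, a heterozygote × heterozygote cross gives a 1:2:1 phenotypic ratio.
The 1:2:1 ratio has 4 parts, so with N = 2987 the expected counts are:
  red: 2987 × 1/4 = 746.75
  pink: 2987 × 2/4 = 1493.5
  white: 2987 × 1/4 = 746.75
χ² = Σ (O − E)² / E
  red: (753 − 746.75)² / 746.75 = 0.0523
  pink: (1418 − 1493.5)² / 1493.5 = 3.8167
  white: (816 − 746.75)² / 746.75 = 6.4219
χ² = 0.0523 + 3.8167 + 6.4219 = 10.2909 ≈ 10.291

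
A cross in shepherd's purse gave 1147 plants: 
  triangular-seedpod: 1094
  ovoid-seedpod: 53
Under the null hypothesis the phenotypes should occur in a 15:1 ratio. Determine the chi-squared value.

Expected counts for N = 1147 under a 15:1 ratio (total parts = 16):
  triangular-seedpod: 1147 × 15/16 = 1075.3125
  ovoid-seedpod: 1147 × 1/16 = 71.6875
χ² = Σ (O − E)² / E
  triangular-seedpod: (1094 − 1075.3125)² / 1075.3125 = 0.3248
  ovoid-seedpod: (53 − 71.6875)² / 71.6875 = 4.8715
χ² = 0.3248 + 4.8715 = 5.1963 ≈ 5.196

5.196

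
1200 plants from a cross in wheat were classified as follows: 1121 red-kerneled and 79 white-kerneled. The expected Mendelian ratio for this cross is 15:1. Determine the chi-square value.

0.228

Total ratio parts = 16. Expected numbers out of 1200:
  red-kerneled: 1200 × 15/16 = 1125
  white-kerneled: 1200 × 1/16 = 75
χ² = Σ (O − E)² / E
  red-kerneled: (1121 − 1125)² / 1125 = 0.0142
  white-kerneled: (79 − 75)² / 75 = 0.2133
χ² = 0.0142 + 0.2133 = 0.2275 ≈ 0.228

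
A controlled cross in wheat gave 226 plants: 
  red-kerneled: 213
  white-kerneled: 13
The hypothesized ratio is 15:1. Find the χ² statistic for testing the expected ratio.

0.096

The 15:1 ratio has 16 parts, so with N = 226 the expected counts are:
  red-kerneled: 226 × 15/16 = 211.875
  white-kerneled: 226 × 1/16 = 14.125
χ² = Σ (O − E)² / E
  red-kerneled: (213 − 211.875)² / 211.875 = 0.0060
  white-kerneled: (13 − 14.125)² / 14.125 = 0.0896
χ² = 0.0060 + 0.0896 = 0.0956 ≈ 0.096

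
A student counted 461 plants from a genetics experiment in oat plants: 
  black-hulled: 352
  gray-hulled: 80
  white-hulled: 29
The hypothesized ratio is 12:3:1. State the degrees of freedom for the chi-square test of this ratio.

2

A goodness-of-fit test with 3 phenotype classes has df = 3 − 1 = 2.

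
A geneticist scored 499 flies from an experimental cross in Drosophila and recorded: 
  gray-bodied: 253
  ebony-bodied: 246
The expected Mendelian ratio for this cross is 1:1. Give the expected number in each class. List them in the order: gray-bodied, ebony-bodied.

Total ratio parts = 2. Expected numbers out of 499:
  gray-bodied: 499 × 1/2 = 249.5
  ebony-bodied: 499 × 1/2 = 249.5

249.5, 249.5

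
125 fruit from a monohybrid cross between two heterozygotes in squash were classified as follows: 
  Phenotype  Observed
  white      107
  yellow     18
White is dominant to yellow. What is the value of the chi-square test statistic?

7.491

For a monohybrid cross between heterozygotes with complete dominance, the expected phenotypic ratio is 3:1.
Expected counts for N = 125 under a 3:1 ratio (total parts = 4):
  white: 125 × 3/4 = 93.75
  yellow: 125 × 1/4 = 31.25
χ² = Σ (O − E)² / E
  white: (107 − 93.75)² / 93.75 = 1.8727
  yellow: (18 − 31.25)² / 31.25 = 5.6180
χ² = 1.8727 + 5.6180 = 7.4907 ≈ 7.491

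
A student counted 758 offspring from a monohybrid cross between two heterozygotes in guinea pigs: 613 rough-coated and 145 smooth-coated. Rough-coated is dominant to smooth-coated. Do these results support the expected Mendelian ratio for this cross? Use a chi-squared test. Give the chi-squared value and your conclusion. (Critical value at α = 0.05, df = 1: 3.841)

13.933; not consistent

For a monohybrid cross between heterozygotes with complete dominance, the expected phenotypic ratio is 3:1.
Under the 3:1 hypothesis (Σ ratio = 4, N = 758):
  rough-coated: 758 × 3/4 = 568.5
  smooth-coated: 758 × 1/4 = 189.5
χ² = Σ (O − E)² / E
  rough-coated: (613 − 568.5)² / 568.5 = 3.4833
  smooth-coated: (145 − 189.5)² / 189.5 = 10.4499
χ² = 3.4833 + 10.4499 = 13.9332 ≈ 13.933
Degrees of freedom = 2 − 1 = 1; critical value at α = 0.05 is 3.841.
Since 13.933 > 3.841, we reject the null hypothesis — the data do not fit the 3:1 ratio.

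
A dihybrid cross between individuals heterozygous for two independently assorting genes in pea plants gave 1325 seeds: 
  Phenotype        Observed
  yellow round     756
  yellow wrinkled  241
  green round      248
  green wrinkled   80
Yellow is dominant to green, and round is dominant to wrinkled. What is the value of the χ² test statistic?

0.472

A dihybrid F₂ with independent assortment and complete dominance at both loci gives a 9:3:3:1 phenotypic ratio.
Expected counts for N = 1325 under a 9:3:3:1 ratio (total parts = 16):
  yellow round: 1325 × 9/16 = 745.3125
  yellow wrinkled: 1325 × 3/16 = 248.4375
  green round: 1325 × 3/16 = 248.4375
  green wrinkled: 1325 × 1/16 = 82.8125
χ² = Σ (O − E)² / E
  yellow round: (756 − 745.3125)² / 745.3125 = 0.1533
  yellow wrinkled: (241 − 248.4375)² / 248.4375 = 0.2227
  green round: (248 − 248.4375)² / 248.4375 = 0.0008
  green wrinkled: (80 − 82.8125)² / 82.8125 = 0.0955
χ² = 0.1533 + 0.2227 + 0.0008 + 0.0955 = 0.4723 ≈ 0.472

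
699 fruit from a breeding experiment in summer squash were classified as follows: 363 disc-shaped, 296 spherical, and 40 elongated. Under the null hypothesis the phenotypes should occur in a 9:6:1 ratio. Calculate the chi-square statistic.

Expected counts for N = 699 under a 9:6:1 ratio (total parts = 16):
  disc-shaped: 699 × 9/16 = 393.1875
  spherical: 699 × 6/16 = 262.125
  elongated: 699 × 1/16 = 43.6875
χ² = Σ (O − E)² / E
  disc-shaped: (363 − 393.1875)² / 393.1875 = 2.3177
  spherical: (296 − 262.125)² / 262.125 = 4.3777
  elongated: (40 − 43.6875)² / 43.6875 = 0.3112
χ² = 2.3177 + 4.3777 + 0.3112 = 7.0066 ≈ 7.007

7.007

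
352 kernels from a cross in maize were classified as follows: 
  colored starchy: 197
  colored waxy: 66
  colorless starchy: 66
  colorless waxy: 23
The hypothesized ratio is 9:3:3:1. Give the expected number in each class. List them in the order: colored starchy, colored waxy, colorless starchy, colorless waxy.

The 9:3:3:1 ratio has 16 parts, so with N = 352 the expected counts are:
  colored starchy: 352 × 9/16 = 198
  colored waxy: 352 × 3/16 = 66
  colorless starchy: 352 × 3/16 = 66
  colorless waxy: 352 × 1/16 = 22

198, 66, 66, 22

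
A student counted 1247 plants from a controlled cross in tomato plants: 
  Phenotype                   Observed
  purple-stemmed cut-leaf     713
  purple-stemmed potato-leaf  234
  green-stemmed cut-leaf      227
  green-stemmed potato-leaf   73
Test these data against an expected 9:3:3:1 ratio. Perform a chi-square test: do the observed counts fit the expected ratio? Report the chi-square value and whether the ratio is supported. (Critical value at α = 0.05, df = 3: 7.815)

0.702; consistent

Expected counts for N = 1247 under a 9:3:3:1 ratio (total parts = 16):
  purple-stemmed cut-leaf: 1247 × 9/16 = 701.4375
  purple-stemmed potato-leaf: 1247 × 3/16 = 233.8125
  green-stemmed cut-leaf: 1247 × 3/16 = 233.8125
  green-stemmed potato-leaf: 1247 × 1/16 = 77.9375
χ² = Σ (O − E)² / E
  purple-stemmed cut-leaf: (713 − 701.4375)² / 701.4375 = 0.1906
  purple-stemmed potato-leaf: (234 − 233.8125)² / 233.8125 = 0.0002
  green-stemmed cut-leaf: (227 − 233.8125)² / 233.8125 = 0.1985
  green-stemmed potato-leaf: (73 − 77.9375)² / 77.9375 = 0.3128
χ² = 0.1906 + 0.0002 + 0.1985 + 0.3128 = 0.7021 ≈ 0.702
Degrees of freedom = 4 − 1 = 3; critical value at α = 0.05 is 7.815.
Since 0.702 < 7.815, we fail to reject the null hypothesis — the data are consistent with the 9:3:3:1 ratio.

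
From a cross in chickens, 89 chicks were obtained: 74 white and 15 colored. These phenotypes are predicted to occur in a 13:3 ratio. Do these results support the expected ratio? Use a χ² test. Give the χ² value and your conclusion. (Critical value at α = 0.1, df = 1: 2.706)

The 13:3 ratio has 16 parts, so with N = 89 the expected counts are:
  white: 89 × 13/16 = 72.3125
  colored: 89 × 3/16 = 16.6875
χ² = Σ (O − E)² / E
  white: (74 − 72.3125)² / 72.3125 = 0.0394
  colored: (15 − 16.6875)² / 16.6875 = 0.1706
χ² = 0.0394 + 0.1706 = 0.210
Degrees of freedom = 2 − 1 = 1; critical value at α = 0.1 is 2.706.
Since 0.210 < 2.706, we fail to reject the null hypothesis — the data are consistent with the 13:3 ratio.

0.210; consistent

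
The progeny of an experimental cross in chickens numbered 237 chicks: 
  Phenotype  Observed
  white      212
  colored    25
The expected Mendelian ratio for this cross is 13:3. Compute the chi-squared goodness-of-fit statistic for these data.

Expected counts for N = 237 under a 13:3 ratio (total parts = 16):
  white: 237 × 13/16 = 192.5625
  colored: 237 × 3/16 = 44.4375
χ² = Σ (O − E)² / E
  white: (212 − 192.5625)² / 192.5625 = 1.9620
  colored: (25 − 44.4375)² / 44.4375 = 8.5022
χ² = 1.9620 + 8.5022 = 10.4642 ≈ 10.464

10.464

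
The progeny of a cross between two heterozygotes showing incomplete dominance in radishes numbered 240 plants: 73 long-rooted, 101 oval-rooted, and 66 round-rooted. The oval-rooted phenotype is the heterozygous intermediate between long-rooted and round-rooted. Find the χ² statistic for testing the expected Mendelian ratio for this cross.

With incomplete dominance, a heterozygote × heterozygote cross gives a 1:2:1 phenotypic ratio.
The 1:2:1 ratio has 4 parts, so with N = 240 the expected counts are:
  long-rooted: 240 × 1/4 = 60
  oval-rooted: 240 × 2/4 = 120
  round-rooted: 240 × 1/4 = 60
χ² = Σ (O − E)² / E
  long-rooted: (73 − 60)² / 60 = 2.8167
  oval-rooted: (101 − 120)² / 120 = 3.0083
  round-rooted: (66 − 60)² / 60 = 0.6000
χ² = 2.8167 + 3.0083 + 0.6000 = 6.425

6.425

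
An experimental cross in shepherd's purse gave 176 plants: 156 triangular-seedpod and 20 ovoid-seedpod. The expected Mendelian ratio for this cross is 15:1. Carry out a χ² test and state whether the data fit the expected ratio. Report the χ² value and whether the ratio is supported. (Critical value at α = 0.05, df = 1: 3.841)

Total ratio parts = 16. Expected numbers out of 176:
  triangular-seedpod: 176 × 15/16 = 165
  ovoid-seedpod: 176 × 1/16 = 11
χ² = Σ (O − E)² / E
  triangular-seedpod: (156 − 165)² / 165 = 0.4909
  ovoid-seedpod: (20 − 11)² / 11 = 7.3636
χ² = 0.4909 + 7.3636 = 7.8545 ≈ 7.855
Degrees of freedom = 2 − 1 = 1; critical value at α = 0.05 is 3.841.
Since 7.855 > 3.841, we reject the null hypothesis — the data do not fit the 15:1 ratio.

7.855; not consistent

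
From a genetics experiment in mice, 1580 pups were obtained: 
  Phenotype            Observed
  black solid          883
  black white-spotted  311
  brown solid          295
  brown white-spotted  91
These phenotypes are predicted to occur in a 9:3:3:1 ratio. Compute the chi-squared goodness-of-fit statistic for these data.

Total ratio parts = 16. Expected numbers out of 1580:
  black solid: 1580 × 9/16 = 888.75
  black white-spotted: 1580 × 3/16 = 296.25
  brown solid: 1580 × 3/16 = 296.25
  brown white-spotted: 1580 × 1/16 = 98.75
χ² = Σ (O − E)² / E
  black solid: (883 − 888.75)² / 888.75 = 0.0372
  black white-spotted: (311 − 296.25)² / 296.25 = 0.7344
  brown solid: (295 − 296.25)² / 296.25 = 0.0053
  brown white-spotted: (91 − 98.75)² / 98.75 = 0.6082
χ² = 0.0372 + 0.7344 + 0.0053 + 0.6082 = 1.3851 ≈ 1.385

1.385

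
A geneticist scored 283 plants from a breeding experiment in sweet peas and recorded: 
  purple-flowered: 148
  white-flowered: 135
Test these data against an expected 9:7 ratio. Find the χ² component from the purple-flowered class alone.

0.786

Expected counts for N = 283 under a 9:7 ratio (total parts = 16):
  purple-flowered: 283 × 9/16 = 159.1875
  white-flowered: 283 × 7/16 = 123.8125
Contribution of purple-flowered: (148 − 159.1875)² / 159.1875 = 0.7862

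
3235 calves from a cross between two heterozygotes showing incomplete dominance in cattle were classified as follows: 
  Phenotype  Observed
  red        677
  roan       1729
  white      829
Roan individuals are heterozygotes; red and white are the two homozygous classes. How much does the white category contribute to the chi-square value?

With incomplete dominance, a heterozygote × heterozygote cross gives a 1:2:1 phenotypic ratio.
The 1:2:1 ratio has 4 parts, so with N = 3235 the expected counts are:
  red: 3235 × 1/4 = 808.75
  roan: 3235 × 2/4 = 1617.5
  white: 3235 × 1/4 = 808.75
Contribution of white: (829 − 808.75)² / 808.75 = 0.5070

0.507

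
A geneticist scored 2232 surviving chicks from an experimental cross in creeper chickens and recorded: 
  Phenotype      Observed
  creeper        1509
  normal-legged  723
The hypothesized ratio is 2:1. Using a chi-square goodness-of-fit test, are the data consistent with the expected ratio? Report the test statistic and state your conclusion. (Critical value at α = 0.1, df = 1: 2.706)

0.889; consistent

Expected counts for N = 2232 under a 2:1 ratio (total parts = 3):
  creeper: 2232 × 2/3 = 1488
  normal-legged: 2232 × 1/3 = 744
χ² = Σ (O − E)² / E
  creeper: (1509 − 1488)² / 1488 = 0.2964
  normal-legged: (723 − 744)² / 744 = 0.5927
χ² = 0.2964 + 0.5927 = 0.8891 ≈ 0.889
Degrees of freedom = 2 − 1 = 1; critical value at α = 0.1 is 2.706.
Since 0.889 < 2.706, we fail to reject the null hypothesis — the data are consistent with the 2:1 ratio.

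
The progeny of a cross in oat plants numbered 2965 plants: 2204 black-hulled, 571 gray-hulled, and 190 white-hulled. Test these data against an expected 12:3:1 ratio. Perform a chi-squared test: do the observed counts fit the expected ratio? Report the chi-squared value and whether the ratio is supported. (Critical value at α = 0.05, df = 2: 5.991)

0.702; consistent

Under the 12:3:1 hypothesis (Σ ratio = 16, N = 2965):
  black-hulled: 2965 × 12/16 = 2223.75
  gray-hulled: 2965 × 3/16 = 555.9375
  white-hulled: 2965 × 1/16 = 185.3125
χ² = Σ (O − E)² / E
  black-hulled: (2204 − 2223.75)² / 2223.75 = 0.1754
  gray-hulled: (571 − 555.9375)² / 555.9375 = 0.4081
  white-hulled: (190 − 185.3125)² / 185.3125 = 0.1186
χ² = 0.1754 + 0.4081 + 0.1186 = 0.7021 ≈ 0.702
Degrees of freedom = 3 − 1 = 2; critical value at α = 0.05 is 5.991.
Since 0.702 < 5.991, we fail to reject the null hypothesis — the data are consistent with the 12:3:1 ratio.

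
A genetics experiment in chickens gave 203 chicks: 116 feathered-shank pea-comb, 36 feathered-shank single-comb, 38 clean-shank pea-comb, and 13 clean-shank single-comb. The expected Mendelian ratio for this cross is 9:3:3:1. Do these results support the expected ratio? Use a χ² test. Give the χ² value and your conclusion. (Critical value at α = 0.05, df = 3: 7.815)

Under the 9:3:3:1 hypothesis (Σ ratio = 16, N = 203):
  feathered-shank pea-comb: 203 × 9/16 = 114.1875
  feathered-shank single-comb: 203 × 3/16 = 38.0625
  clean-shank pea-comb: 203 × 3/16 = 38.0625
  clean-shank single-comb: 203 × 1/16 = 12.6875
χ² = Σ (O − E)² / E
  feathered-shank pea-comb: (116 − 114.1875)² / 114.1875 = 0.0288
  feathered-shank single-comb: (36 − 38.0625)² / 38.0625 = 0.1118
  clean-shank pea-comb: (38 − 38.0625)² / 38.0625 = 0.0001
  clean-shank single-comb: (13 − 12.6875)² / 12.6875 = 0.0077
χ² = 0.0288 + 0.1118 + 0.0001 + 0.0077 = 0.1484 ≈ 0.148
Degrees of freedom = 4 − 1 = 3; critical value at α = 0.05 is 7.815.
Since 0.148 < 7.815, we fail to reject the null hypothesis — the data are consistent with the 9:3:3:1 ratio.

0.148; consistent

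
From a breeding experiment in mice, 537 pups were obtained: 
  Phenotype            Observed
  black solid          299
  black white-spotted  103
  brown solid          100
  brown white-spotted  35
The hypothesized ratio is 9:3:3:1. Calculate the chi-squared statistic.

Expected counts for N = 537 under a 9:3:3:1 ratio (total parts = 16):
  black solid: 537 × 9/16 = 302.0625
  black white-spotted: 537 × 3/16 = 100.6875
  brown solid: 537 × 3/16 = 100.6875
  brown white-spotted: 537 × 1/16 = 33.5625
χ² = Σ (O − E)² / E
  black solid: (299 − 302.0625)² / 302.0625 = 0.0310
  black white-spotted: (103 − 100.6875)² / 100.6875 = 0.0531
  brown solid: (100 − 100.6875)² / 100.6875 = 0.0047
  brown white-spotted: (35 − 33.5625)² / 33.5625 = 0.0616
χ² = 0.0310 + 0.0531 + 0.0047 + 0.0616 = 0.1504 ≈ 0.150

0.150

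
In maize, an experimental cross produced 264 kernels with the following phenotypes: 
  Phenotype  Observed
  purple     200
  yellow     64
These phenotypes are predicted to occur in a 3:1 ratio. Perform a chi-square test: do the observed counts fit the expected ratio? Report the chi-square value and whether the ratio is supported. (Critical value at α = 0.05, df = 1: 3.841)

The 3:1 ratio has 4 parts, so with N = 264 the expected counts are:
  purple: 264 × 3/4 = 198
  yellow: 264 × 1/4 = 66
χ² = Σ (O − E)² / E
  purple: (200 − 198)² / 198 = 0.0202
  yellow: (64 − 66)² / 66 = 0.0606
χ² = 0.0202 + 0.0606 = 0.0808 ≈ 0.081
Degrees of freedom = 2 − 1 = 1; critical value at α = 0.05 is 3.841.
Since 0.081 < 3.841, we fail to reject the null hypothesis — the data are consistent with the 3:1 ratio.

0.081; consistent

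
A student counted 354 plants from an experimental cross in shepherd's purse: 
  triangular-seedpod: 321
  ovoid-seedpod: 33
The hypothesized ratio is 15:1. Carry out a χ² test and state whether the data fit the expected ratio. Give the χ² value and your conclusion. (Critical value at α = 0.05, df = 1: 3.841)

5.702; not consistent

The 15:1 ratio has 16 parts, so with N = 354 the expected counts are:
  triangular-seedpod: 354 × 15/16 = 331.875
  ovoid-seedpod: 354 × 1/16 = 22.125
χ² = Σ (O − E)² / E
  triangular-seedpod: (321 − 331.875)² / 331.875 = 0.3564
  ovoid-seedpod: (33 − 22.125)² / 22.125 = 5.3453
χ² = 0.3564 + 5.3453 = 5.7017 ≈ 5.702
Degrees of freedom = 2 − 1 = 1; critical value at α = 0.05 is 3.841.
Since 5.702 > 3.841, we reject the null hypothesis — the data do not fit the 15:1 ratio.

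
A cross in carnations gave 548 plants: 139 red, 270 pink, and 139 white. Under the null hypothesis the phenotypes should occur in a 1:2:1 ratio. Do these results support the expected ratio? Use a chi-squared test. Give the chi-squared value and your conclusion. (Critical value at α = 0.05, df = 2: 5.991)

Total ratio parts = 4. Expected numbers out of 548:
  red: 548 × 1/4 = 137
  pink: 548 × 2/4 = 274
  white: 548 × 1/4 = 137
χ² = Σ (O − E)² / E
  red: (139 − 137)² / 137 = 0.0292
  pink: (270 − 274)² / 274 = 0.0584
  white: (139 − 137)² / 137 = 0.0292
χ² = 0.0292 + 0.0584 + 0.0292 = 0.1168 ≈ 0.117
Degrees of freedom = 3 − 1 = 2; critical value at α = 0.05 is 5.991.
Since 0.117 < 5.991, we fail to reject the null hypothesis — the data are consistent with the 1:2:1 ratio.

0.117; consistent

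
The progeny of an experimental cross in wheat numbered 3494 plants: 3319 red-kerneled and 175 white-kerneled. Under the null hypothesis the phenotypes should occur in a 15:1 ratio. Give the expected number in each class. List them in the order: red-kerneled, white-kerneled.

3275.625, 218.375

Total ratio parts = 16. Expected numbers out of 3494:
  red-kerneled: 3494 × 15/16 = 3275.625
  white-kerneled: 3494 × 1/16 = 218.375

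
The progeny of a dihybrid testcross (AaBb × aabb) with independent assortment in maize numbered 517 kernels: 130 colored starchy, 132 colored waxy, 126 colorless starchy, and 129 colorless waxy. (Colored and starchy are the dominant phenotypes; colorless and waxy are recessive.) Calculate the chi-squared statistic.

0.145

A dihybrid testcross with independent assortment gives a 1:1:1:1 ratio.
Under the 1:1:1:1 hypothesis (Σ ratio = 4, N = 517):
  colored starchy: 517 × 1/4 = 129.25
  colored waxy: 517 × 1/4 = 129.25
  colorless starchy: 517 × 1/4 = 129.25
  colorless waxy: 517 × 1/4 = 129.25
χ² = Σ (O − E)² / E
  colored starchy: (130 − 129.25)² / 129.25 = 0.0044
  colored waxy: (132 − 129.25)² / 129.25 = 0.0585
  colorless starchy: (126 − 129.25)² / 129.25 = 0.0817
  colorless waxy: (129 − 129.25)² / 129.25 = 0.0005
χ² = 0.0044 + 0.0585 + 0.0817 + 0.0005 = 0.1451 ≈ 0.145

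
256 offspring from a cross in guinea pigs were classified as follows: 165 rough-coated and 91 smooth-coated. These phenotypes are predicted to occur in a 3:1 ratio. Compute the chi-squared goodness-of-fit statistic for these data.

15.188

Total ratio parts = 4. Expected numbers out of 256:
  rough-coated: 256 × 3/4 = 192
  smooth-coated: 256 × 1/4 = 64
χ² = Σ (O − E)² / E
  rough-coated: (165 − 192)² / 192 = 3.7969
  smooth-coated: (91 − 64)² / 64 = 11.3906
χ² = 3.7969 + 11.3906 = 15.1875 ≈ 15.188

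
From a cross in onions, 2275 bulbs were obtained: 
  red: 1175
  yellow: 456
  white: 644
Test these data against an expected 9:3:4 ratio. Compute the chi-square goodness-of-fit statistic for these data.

20.552

Under the 9:3:4 hypothesis (Σ ratio = 16, N = 2275):
  red: 2275 × 9/16 = 1279.6875
  yellow: 2275 × 3/16 = 426.5625
  white: 2275 × 4/16 = 568.75
χ² = Σ (O − E)² / E
  red: (1175 − 1279.6875)² / 1279.6875 = 8.5642
  yellow: (456 − 426.5625)² / 426.5625 = 2.0315
  white: (644 − 568.75)² / 568.75 = 9.9562
χ² = 8.5642 + 2.0315 + 9.9562 = 20.5519 ≈ 20.552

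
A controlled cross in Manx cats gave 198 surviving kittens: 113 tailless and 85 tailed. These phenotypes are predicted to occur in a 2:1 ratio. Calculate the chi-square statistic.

8.205

Under the 2:1 hypothesis (Σ ratio = 3, N = 198):
  tailless: 198 × 2/3 = 132
  tailed: 198 × 1/3 = 66
χ² = Σ (O − E)² / E
  tailless: (113 − 132)² / 132 = 2.7348
  tailed: (85 − 66)² / 66 = 5.4697
χ² = 2.7348 + 5.4697 = 8.2045 ≈ 8.205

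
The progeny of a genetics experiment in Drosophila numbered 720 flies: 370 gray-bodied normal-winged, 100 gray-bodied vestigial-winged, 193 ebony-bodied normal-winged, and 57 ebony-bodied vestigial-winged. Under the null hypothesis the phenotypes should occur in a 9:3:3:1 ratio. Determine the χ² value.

40.217

Expected counts for N = 720 under a 9:3:3:1 ratio (total parts = 16):
  gray-bodied normal-winged: 720 × 9/16 = 405
  gray-bodied vestigial-winged: 720 × 3/16 = 135
  ebony-bodied normal-winged: 720 × 3/16 = 135
  ebony-bodied vestigial-winged: 720 × 1/16 = 45
χ² = Σ (O − E)² / E
  gray-bodied normal-winged: (370 − 405)² / 405 = 3.0247
  gray-bodied vestigial-winged: (100 − 135)² / 135 = 9.0741
  ebony-bodied normal-winged: (193 − 135)² / 135 = 24.9185
  ebony-bodied vestigial-winged: (57 − 45)² / 45 = 3.2000
χ² = 3.0247 + 9.0741 + 24.9185 + 3.2000 = 40.2173 ≈ 40.217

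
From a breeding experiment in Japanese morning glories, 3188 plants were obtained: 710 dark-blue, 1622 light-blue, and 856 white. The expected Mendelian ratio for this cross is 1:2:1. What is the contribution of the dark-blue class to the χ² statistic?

9.497

Total ratio parts = 4. Expected numbers out of 3188:
  dark-blue: 3188 × 1/4 = 797
  light-blue: 3188 × 2/4 = 1594
  white: 3188 × 1/4 = 797
Contribution of dark-blue: (710 − 797)² / 797 = 9.4969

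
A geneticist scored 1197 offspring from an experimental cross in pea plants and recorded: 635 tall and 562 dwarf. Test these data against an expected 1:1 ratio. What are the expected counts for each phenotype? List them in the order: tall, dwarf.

598.5, 598.5

Under the 1:1 hypothesis (Σ ratio = 2, N = 1197):
  tall: 1197 × 1/2 = 598.5
  dwarf: 1197 × 1/2 = 598.5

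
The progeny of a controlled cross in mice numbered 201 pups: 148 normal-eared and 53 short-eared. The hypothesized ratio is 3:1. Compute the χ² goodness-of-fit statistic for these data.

0.201

Total ratio parts = 4. Expected numbers out of 201:
  normal-eared: 201 × 3/4 = 150.75
  short-eared: 201 × 1/4 = 50.25
χ² = Σ (O − E)² / E
  normal-eared: (148 − 150.75)² / 150.75 = 0.0502
  short-eared: (53 − 50.25)² / 50.25 = 0.1505
χ² = 0.0502 + 0.1505 = 0.2007 ≈ 0.201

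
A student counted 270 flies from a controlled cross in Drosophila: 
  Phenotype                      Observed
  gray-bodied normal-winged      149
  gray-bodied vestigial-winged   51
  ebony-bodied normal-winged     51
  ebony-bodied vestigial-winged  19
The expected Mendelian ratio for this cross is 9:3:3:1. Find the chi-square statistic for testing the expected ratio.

0.328

The 9:3:3:1 ratio has 16 parts, so with N = 270 the expected counts are:
  gray-bodied normal-winged: 270 × 9/16 = 151.875
  gray-bodied vestigial-winged: 270 × 3/16 = 50.625
  ebony-bodied normal-winged: 270 × 3/16 = 50.625
  ebony-bodied vestigial-winged: 270 × 1/16 = 16.875
χ² = Σ (O − E)² / E
  gray-bodied normal-winged: (149 − 151.875)² / 151.875 = 0.0544
  gray-bodied vestigial-winged: (51 − 50.625)² / 50.625 = 0.0028
  ebony-bodied normal-winged: (51 − 50.625)² / 50.625 = 0.0028
  ebony-bodied vestigial-winged: (19 − 16.875)² / 16.875 = 0.2676
χ² = 0.0544 + 0.0028 + 0.0028 + 0.2676 = 0.3276 ≈ 0.328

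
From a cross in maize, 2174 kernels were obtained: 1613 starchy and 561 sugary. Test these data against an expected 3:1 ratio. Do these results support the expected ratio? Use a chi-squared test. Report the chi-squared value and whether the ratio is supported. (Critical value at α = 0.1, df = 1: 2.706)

0.751; consistent

Total ratio parts = 4. Expected numbers out of 2174:
  starchy: 2174 × 3/4 = 1630.5
  sugary: 2174 × 1/4 = 543.5
χ² = Σ (O − E)² / E
  starchy: (1613 − 1630.5)² / 1630.5 = 0.1878
  sugary: (561 − 543.5)² / 543.5 = 0.5635
χ² = 0.1878 + 0.5635 = 0.7513 ≈ 0.751
Degrees of freedom = 2 − 1 = 1; critical value at α = 0.1 is 2.706.
Since 0.751 < 2.706, we fail to reject the null hypothesis — the data are consistent with the 3:1 ratio.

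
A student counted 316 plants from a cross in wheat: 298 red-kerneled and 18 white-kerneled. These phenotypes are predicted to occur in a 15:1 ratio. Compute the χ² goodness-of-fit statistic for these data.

0.165

Under the 15:1 hypothesis (Σ ratio = 16, N = 316):
  red-kerneled: 316 × 15/16 = 296.25
  white-kerneled: 316 × 1/16 = 19.75
χ² = Σ (O − E)² / E
  red-kerneled: (298 − 296.25)² / 296.25 = 0.0103
  white-kerneled: (18 − 19.75)² / 19.75 = 0.1551
χ² = 0.0103 + 0.1551 = 0.1654 ≈ 0.165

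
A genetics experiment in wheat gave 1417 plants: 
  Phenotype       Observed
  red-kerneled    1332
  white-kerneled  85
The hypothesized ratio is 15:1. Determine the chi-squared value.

0.153

Expected counts for N = 1417 under a 15:1 ratio (total parts = 16):
  red-kerneled: 1417 × 15/16 = 1328.4375
  white-kerneled: 1417 × 1/16 = 88.5625
χ² = Σ (O − E)² / E
  red-kerneled: (1332 − 1328.4375)² / 1328.4375 = 0.0096
  white-kerneled: (85 − 88.5625)² / 88.5625 = 0.1433
χ² = 0.0096 + 0.1433 = 0.1529 ≈ 0.153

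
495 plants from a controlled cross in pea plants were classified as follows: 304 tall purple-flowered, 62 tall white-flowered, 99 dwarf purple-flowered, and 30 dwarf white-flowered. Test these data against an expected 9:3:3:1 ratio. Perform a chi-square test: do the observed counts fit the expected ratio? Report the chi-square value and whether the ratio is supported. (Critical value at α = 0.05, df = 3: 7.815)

13.017; not consistent

The 9:3:3:1 ratio has 16 parts, so with N = 495 the expected counts are:
  tall purple-flowered: 495 × 9/16 = 278.4375
  tall white-flowered: 495 × 3/16 = 92.8125
  dwarf purple-flowered: 495 × 3/16 = 92.8125
  dwarf white-flowered: 495 × 1/16 = 30.9375
χ² = Σ (O − E)² / E
  tall purple-flowered: (304 − 278.4375)² / 278.4375 = 2.3468
  tall white-flowered: (62 − 92.8125)² / 92.8125 = 10.2293
  dwarf purple-flowered: (99 − 92.8125)² / 92.8125 = 0.4125
  dwarf white-flowered: (30 − 30.9375)² / 30.9375 = 0.0284
χ² = 2.3468 + 10.2293 + 0.4125 + 0.0284 = 13.017
Degrees of freedom = 4 − 1 = 3; critical value at α = 0.05 is 7.815.
Since 13.017 > 7.815, we reject the null hypothesis — the data do not fit the 9:3:3:1 ratio.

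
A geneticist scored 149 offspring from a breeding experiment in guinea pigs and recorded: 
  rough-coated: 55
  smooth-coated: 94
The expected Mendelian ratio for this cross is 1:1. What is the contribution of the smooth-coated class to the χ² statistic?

5.104

Under the 1:1 hypothesis (Σ ratio = 2, N = 149):
  rough-coated: 149 × 1/2 = 74.5
  smooth-coated: 149 × 1/2 = 74.5
Contribution of smooth-coated: (94 − 74.5)² / 74.5 = 5.1040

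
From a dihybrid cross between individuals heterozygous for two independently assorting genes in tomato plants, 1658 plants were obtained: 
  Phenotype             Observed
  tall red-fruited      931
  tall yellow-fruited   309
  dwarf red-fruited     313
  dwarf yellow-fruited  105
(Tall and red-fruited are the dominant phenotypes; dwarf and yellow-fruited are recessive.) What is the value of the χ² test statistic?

A dihybrid F₂ with independent assortment and complete dominance at both loci gives a 9:3:3:1 phenotypic ratio.
The 9:3:3:1 ratio has 16 parts, so with N = 1658 the expected counts are:
  tall red-fruited: 1658 × 9/16 = 932.625
  tall yellow-fruited: 1658 × 3/16 = 310.875
  dwarf red-fruited: 1658 × 3/16 = 310.875
  dwarf yellow-fruited: 1658 × 1/16 = 103.625
χ² = Σ (O − E)² / E
  tall red-fruited: (931 − 932.625)² / 932.625 = 0.0028
  tall yellow-fruited: (309 − 310.875)² / 310.875 = 0.0113
  dwarf red-fruited: (313 − 310.875)² / 310.875 = 0.0145
  dwarf yellow-fruited: (105 − 103.625)² / 103.625 = 0.0182
χ² = 0.0028 + 0.0113 + 0.0145 + 0.0182 = 0.0468 ≈ 0.047

0.047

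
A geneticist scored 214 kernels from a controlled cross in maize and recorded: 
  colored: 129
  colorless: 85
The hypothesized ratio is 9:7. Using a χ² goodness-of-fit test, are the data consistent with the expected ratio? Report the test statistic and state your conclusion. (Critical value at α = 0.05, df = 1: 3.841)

1.413; consistent

Total ratio parts = 16. Expected numbers out of 214:
  colored: 214 × 9/16 = 120.375
  colorless: 214 × 7/16 = 93.625
χ² = Σ (O − E)² / E
  colored: (129 − 120.375)² / 120.375 = 0.6180
  colorless: (85 − 93.625)² / 93.625 = 0.7946
χ² = 0.6180 + 0.7946 = 1.4126 ≈ 1.413
Degrees of freedom = 2 − 1 = 1; critical value at α = 0.05 is 3.841.
Since 1.413 < 3.841, we fail to reject the null hypothesis — the data are consistent with the 9:7 ratio.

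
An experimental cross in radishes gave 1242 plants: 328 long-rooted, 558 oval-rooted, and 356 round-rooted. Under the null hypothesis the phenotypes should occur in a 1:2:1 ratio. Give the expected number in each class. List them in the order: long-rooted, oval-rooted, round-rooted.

Under the 1:2:1 hypothesis (Σ ratio = 4, N = 1242):
  long-rooted: 1242 × 1/4 = 310.5
  oval-rooted: 1242 × 2/4 = 621
  round-rooted: 1242 × 1/4 = 310.5

310.5, 621, 310.5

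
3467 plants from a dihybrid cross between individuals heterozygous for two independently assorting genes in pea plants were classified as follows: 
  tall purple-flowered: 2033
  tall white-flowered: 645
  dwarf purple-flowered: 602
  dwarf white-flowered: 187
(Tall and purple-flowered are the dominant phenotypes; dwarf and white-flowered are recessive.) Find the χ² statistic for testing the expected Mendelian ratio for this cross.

11.177

A dihybrid F₂ with independent assortment and complete dominance at both loci gives a 9:3:3:1 phenotypic ratio.
The 9:3:3:1 ratio has 16 parts, so with N = 3467 the expected counts are:
  tall purple-flowered: 3467 × 9/16 = 1950.1875
  tall white-flowered: 3467 × 3/16 = 650.0625
  dwarf purple-flowered: 3467 × 3/16 = 650.0625
  dwarf white-flowered: 3467 × 1/16 = 216.6875
χ² = Σ (O − E)² / E
  tall purple-flowered: (2033 − 1950.1875)² / 1950.1875 = 3.5165
  tall white-flowered: (645 − 650.0625)² / 650.0625 = 0.0394
  dwarf purple-flowered: (602 − 650.0625)² / 650.0625 = 3.5535
  dwarf white-flowered: (187 − 216.6875)² / 216.6875 = 4.0674
χ² = 3.5165 + 0.0394 + 3.5535 + 4.0674 = 11.1768 ≈ 11.177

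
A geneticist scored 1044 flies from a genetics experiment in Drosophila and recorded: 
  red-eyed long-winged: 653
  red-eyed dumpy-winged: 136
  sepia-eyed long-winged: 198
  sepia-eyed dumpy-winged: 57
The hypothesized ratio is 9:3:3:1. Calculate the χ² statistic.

Expected counts for N = 1044 under a 9:3:3:1 ratio (total parts = 16):
  red-eyed long-winged: 1044 × 9/16 = 587.25
  red-eyed dumpy-winged: 1044 × 3/16 = 195.75
  sepia-eyed long-winged: 1044 × 3/16 = 195.75
  sepia-eyed dumpy-winged: 1044 × 1/16 = 65.25
χ² = Σ (O − E)² / E
  red-eyed long-winged: (653 − 587.25)² / 587.25 = 7.3615
  red-eyed dumpy-winged: (136 − 195.75)² / 195.75 = 18.2379
  sepia-eyed long-winged: (198 − 195.75)² / 195.75 = 0.0259
  sepia-eyed dumpy-winged: (57 − 65.25)² / 65.25 = 1.0431
χ² = 7.3615 + 18.2379 + 0.0259 + 1.0431 = 26.6684 ≈ 26.668

26.668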